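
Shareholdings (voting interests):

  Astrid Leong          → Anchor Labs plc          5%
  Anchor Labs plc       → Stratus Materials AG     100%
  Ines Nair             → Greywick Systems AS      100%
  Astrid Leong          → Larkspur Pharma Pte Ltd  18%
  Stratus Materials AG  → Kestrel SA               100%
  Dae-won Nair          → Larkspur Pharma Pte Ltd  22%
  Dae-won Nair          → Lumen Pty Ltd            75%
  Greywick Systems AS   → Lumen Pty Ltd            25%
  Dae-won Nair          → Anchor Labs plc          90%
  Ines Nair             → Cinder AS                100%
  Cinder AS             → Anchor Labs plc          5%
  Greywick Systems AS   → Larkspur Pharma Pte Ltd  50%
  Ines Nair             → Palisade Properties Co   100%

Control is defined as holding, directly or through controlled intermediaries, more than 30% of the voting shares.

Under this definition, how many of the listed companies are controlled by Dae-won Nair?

Dae-won holds 90% of Anchor, so Dae-won controls Anchor.
Anchor holds 100% of Stratus, so Dae-won controls Stratus.
Stratus holds 100% of Kestrel, so Dae-won controls Kestrel.
Dae-won holds 75% of Lumen, so Dae-won controls Lumen.
No other company's threshold is met.
Dae-won controls 4 companies.

4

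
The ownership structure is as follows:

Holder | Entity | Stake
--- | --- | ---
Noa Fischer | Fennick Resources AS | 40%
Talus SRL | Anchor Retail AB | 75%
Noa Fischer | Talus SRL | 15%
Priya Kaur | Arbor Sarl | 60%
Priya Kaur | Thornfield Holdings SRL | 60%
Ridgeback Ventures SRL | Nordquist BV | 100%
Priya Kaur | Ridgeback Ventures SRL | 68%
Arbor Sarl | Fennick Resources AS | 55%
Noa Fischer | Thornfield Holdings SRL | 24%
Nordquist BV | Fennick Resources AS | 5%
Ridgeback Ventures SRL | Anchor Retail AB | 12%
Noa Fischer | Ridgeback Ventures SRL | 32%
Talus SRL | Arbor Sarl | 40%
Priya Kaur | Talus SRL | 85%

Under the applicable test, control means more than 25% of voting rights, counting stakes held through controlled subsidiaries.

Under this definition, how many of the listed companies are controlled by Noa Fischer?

Noa holds 32% of Ridgeback, so Noa controls Ridgeback.
Ridgeback holds 100% of Nordquist, so Noa controls Nordquist.
Nordquist and Noa together hold 5% + 40% = 45% of Fennick, so Noa controls Fennick.
No other company's threshold is met.
Noa controls 3 companies.

3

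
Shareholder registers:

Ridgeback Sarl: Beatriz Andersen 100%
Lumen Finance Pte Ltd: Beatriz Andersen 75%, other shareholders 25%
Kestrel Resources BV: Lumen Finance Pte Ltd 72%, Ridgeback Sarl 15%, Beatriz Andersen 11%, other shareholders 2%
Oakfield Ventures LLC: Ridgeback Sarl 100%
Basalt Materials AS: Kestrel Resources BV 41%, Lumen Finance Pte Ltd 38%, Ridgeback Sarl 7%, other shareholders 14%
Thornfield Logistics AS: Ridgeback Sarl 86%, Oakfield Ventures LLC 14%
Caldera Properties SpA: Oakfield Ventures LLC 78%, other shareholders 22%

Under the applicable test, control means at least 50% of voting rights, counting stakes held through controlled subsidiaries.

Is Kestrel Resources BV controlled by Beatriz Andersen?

Yes

Beatriz holds 100% of Ridgeback, so Beatriz controls Ridgeback.
Beatriz holds 75% of Lumen, so Beatriz controls Lumen.
Lumen and Ridgeback and Beatriz together hold 72% + 15% + 11% = 98% of Kestrel, so Beatriz controls Kestrel.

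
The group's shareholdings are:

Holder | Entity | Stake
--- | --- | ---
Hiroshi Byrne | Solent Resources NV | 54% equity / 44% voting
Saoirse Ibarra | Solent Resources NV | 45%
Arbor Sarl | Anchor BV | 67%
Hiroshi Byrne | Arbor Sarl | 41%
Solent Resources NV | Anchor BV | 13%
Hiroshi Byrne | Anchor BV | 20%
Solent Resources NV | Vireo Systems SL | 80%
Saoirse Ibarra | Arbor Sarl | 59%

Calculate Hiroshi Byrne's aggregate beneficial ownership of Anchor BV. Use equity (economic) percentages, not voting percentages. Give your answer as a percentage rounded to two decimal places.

54.49%

Hiroshi reaches Anchor along 3 paths.
Via Arbor: 41% × 67% = 27.47%.
Direct stake: 20% = 20%.
Via Solent: 54% × 13% = 7.02%.
Total: 27.47% + 20% + 7.02% = 54.49%.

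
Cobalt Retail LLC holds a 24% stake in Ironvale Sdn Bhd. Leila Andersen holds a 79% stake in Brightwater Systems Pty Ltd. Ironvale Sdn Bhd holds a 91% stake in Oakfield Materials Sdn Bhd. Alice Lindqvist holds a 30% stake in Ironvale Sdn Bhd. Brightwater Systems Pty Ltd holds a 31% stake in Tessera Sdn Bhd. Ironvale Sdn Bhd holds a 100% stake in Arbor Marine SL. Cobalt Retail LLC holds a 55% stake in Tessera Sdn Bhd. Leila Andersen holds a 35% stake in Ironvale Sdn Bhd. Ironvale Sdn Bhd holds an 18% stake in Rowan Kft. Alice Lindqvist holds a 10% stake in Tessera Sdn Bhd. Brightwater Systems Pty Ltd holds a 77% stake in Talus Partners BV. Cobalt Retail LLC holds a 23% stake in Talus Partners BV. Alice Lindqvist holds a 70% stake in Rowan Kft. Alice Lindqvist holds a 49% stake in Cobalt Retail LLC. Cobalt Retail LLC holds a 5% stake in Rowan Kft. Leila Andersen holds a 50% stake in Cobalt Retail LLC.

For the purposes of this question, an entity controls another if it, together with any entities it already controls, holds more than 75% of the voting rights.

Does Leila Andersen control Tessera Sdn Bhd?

Leila holds 79% of Brightwater, so Leila controls Brightwater.
Brightwater holds 77% of Talus, so Leila controls Talus.
In Tessera, Leila's side holds only 31%, not > 75%.
So Leila does not control Tessera.

No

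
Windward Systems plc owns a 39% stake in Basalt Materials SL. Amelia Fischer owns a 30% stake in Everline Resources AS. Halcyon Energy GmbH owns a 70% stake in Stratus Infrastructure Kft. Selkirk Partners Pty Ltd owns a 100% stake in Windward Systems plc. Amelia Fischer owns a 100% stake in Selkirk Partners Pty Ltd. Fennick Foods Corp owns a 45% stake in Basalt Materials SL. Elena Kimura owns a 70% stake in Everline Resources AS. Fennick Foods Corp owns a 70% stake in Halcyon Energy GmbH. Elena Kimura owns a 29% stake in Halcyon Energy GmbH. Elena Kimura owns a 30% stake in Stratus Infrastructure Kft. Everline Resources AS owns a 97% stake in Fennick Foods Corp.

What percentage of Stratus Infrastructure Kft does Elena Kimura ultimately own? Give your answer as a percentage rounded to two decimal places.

83.57%

Elena reaches Stratus along 3 paths.
Direct stake: 30% = 30%.
Via Halcyon: 29% × 70% = 20.3%.
Via Everline → Fennick → Halcyon: 70% × 97% × 70% × 70% = 33.271%.
Total: 30% + 20.3% + 33.271% = 83.571%.
Rounded: 83.57%.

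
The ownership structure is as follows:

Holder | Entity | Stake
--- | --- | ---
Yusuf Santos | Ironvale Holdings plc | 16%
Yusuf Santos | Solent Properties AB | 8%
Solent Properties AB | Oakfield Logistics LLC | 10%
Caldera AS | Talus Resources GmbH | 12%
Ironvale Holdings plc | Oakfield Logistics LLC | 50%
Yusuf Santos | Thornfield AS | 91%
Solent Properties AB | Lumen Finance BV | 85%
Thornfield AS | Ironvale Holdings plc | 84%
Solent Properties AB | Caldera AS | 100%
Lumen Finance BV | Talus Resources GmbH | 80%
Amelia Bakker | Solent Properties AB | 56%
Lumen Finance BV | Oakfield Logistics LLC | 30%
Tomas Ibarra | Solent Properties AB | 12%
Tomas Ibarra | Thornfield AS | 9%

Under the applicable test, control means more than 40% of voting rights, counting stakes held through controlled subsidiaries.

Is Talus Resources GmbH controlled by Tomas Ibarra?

No

Tomas's largest direct stake is 12% in Solent, which does not meet the threshold, so Tomas controls no company.
Neither Tomas nor any entity Tomas controls holds any voting interest in Talus.
So Tomas does not control Talus.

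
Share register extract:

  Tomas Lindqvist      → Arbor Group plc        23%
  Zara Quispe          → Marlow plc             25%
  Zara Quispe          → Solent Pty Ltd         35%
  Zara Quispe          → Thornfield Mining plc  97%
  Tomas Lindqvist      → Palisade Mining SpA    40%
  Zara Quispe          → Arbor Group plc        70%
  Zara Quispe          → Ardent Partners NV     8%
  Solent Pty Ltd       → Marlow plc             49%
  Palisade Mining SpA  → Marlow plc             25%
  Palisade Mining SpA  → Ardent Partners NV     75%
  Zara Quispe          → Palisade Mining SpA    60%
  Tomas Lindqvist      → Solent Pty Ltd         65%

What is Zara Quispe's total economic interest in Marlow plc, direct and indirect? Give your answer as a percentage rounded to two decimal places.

Zara reaches Marlow along 3 paths.
Direct stake: 25% = 25%.
Via Palisade: 60% × 25% = 15%.
Via Solent: 35% × 49% = 17.15%.
Total: 25% + 15% + 17.15% = 57.15%.

57.15%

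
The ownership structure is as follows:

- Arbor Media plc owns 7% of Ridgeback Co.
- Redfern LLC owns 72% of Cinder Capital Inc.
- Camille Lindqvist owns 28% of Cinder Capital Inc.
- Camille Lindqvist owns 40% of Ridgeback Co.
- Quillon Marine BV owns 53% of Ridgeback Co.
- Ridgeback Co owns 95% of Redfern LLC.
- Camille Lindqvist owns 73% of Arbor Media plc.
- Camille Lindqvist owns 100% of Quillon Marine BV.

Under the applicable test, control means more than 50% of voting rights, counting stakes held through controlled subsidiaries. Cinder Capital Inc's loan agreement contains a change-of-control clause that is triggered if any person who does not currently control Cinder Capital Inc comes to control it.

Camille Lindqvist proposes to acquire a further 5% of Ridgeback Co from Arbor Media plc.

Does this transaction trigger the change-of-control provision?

No

The purchase adds only to Camille's holdings (Arbor's stake shrinks), so Camille is the only person who could newly come to control Cinder.
Camille holds 100% of Quillon, so Camille controls Quillon.
Camille holds 73% of Arbor, so Camille controls Arbor.
Arbor and Quillon and Camille together hold 7% + 53% + 40% = 100% of Ridgeback, so Camille controls Ridgeback.
Ridgeback holds 95% of Redfern, so Camille controls Redfern.
Camille and Redfern together hold 28% + 72% = 100% of Cinder, so Camille controls Cinder.
So Camille already controls Cinder before the transaction.
After the purchase, Camille's direct stake in Ridgeback rises to 40% + 5% = 45%, and Arbor's stake falls to 2%.
Camille controlled Cinder already, so this is not a new person acquiring control; every other person's position is unchanged or reduced.
No new person acquires control, so the clause is not triggered.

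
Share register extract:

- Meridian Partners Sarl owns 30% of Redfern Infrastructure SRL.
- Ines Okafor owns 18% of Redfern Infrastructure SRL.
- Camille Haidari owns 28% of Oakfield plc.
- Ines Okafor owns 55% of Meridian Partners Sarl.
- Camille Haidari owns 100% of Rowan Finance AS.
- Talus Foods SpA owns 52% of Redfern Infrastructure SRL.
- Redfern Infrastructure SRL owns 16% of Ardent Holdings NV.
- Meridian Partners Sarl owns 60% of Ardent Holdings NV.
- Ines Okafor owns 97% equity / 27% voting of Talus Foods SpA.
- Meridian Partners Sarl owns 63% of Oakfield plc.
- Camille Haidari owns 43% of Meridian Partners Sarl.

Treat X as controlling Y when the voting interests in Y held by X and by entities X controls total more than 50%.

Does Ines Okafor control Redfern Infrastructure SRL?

No

Ines holds 55% of Meridian, so Ines controls Meridian.
Meridian holds 63% of Oakfield, so Ines controls Oakfield.
Meridian holds 60% of Ardent, so Ines controls Ardent.
In Redfern, Ines's side holds only 30% + 18% = 48%, not > 50%.
So Ines does not control Redfern.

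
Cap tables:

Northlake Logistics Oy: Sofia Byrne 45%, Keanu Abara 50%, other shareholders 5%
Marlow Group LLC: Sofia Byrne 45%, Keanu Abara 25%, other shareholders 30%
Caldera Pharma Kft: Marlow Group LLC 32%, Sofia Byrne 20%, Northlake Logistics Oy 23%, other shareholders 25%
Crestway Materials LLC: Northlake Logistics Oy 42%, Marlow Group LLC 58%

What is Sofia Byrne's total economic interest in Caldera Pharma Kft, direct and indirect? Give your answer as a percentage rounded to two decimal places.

Sofia reaches Caldera along 3 paths.
Via Marlow: 45% × 32% = 14.4%.
Direct stake: 20% = 20%.
Via Northlake: 45% × 23% = 10.35%.
Total: 14.4% + 20% + 10.35% = 44.75%.

44.75%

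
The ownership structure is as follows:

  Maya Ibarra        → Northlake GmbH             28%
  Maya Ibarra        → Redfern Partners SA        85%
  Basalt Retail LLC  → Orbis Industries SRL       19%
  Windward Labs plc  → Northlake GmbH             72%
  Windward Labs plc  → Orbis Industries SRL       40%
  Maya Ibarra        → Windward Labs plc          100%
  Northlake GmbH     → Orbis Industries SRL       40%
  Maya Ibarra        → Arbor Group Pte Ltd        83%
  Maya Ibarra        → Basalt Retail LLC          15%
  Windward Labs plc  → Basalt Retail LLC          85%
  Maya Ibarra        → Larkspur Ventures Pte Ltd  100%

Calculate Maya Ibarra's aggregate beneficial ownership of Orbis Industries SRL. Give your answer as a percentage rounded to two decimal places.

99.00%

Maya reaches Orbis along 5 paths.
Via Windward → Northlake: 100% × 72% × 40% = 28.8%.
Via Northlake: 28% × 40% = 11.2%.
Via Windward: 100% × 40% = 40%.
Via Basalt: 15% × 19% = 2.85%.
Via Windward → Basalt: 100% × 85% × 19% = 16.15%.
Total: 28.8% + 11.2% + 40% + 2.85% + 16.15% = 99%.
Rounded: 99.00%.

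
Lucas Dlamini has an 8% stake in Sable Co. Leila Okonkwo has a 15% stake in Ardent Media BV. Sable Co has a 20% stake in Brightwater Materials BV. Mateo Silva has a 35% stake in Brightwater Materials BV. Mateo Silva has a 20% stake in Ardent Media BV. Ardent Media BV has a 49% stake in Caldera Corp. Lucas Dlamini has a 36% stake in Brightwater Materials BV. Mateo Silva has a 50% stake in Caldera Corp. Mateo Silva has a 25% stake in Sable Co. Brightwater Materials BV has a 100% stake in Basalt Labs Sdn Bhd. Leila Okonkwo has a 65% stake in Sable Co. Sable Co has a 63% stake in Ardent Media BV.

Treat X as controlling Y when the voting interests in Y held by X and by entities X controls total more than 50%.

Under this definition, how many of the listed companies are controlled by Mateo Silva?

0

Mateo's largest direct stake is 50% in Caldera, which does not meet the threshold.
Mateo controls 0 companies.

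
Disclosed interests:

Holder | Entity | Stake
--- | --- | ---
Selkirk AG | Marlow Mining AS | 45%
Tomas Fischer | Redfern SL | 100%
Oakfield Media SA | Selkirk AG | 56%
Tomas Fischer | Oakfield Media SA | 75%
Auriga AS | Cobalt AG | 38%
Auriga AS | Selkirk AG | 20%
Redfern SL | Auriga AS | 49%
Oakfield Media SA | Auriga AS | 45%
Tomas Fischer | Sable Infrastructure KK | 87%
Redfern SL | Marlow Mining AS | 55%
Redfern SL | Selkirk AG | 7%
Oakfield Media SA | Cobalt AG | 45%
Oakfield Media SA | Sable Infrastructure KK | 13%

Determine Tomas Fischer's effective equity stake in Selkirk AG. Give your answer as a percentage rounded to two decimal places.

Tomas reaches Selkirk along 4 paths.
Via Oakfield → Auriga: 75% × 45% × 20% = 6.75%.
Via Redfern → Auriga: 100% × 49% × 20% = 9.8%.
Via Oakfield: 75% × 56% = 42%.
Via Redfern: 100% × 7% = 7%.
Total: 6.75% + 9.8% + 42% + 7% = 65.55%.

65.55%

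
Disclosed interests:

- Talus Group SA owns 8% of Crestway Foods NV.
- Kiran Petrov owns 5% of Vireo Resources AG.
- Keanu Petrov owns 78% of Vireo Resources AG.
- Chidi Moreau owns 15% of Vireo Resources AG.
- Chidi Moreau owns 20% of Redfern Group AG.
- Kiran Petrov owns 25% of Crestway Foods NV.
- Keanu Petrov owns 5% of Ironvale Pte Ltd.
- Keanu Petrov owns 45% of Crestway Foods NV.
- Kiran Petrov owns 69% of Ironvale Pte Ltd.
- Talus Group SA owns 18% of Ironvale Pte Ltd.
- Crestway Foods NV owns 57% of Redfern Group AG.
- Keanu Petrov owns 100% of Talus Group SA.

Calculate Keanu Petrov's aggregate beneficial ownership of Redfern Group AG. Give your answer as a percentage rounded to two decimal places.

Keanu reaches Redfern along 2 paths.
Via Talus → Crestway: 100% × 8% × 57% = 4.56%.
Via Crestway: 45% × 57% = 25.65%.
Total: 4.56% + 25.65% = 30.21%.

30.21%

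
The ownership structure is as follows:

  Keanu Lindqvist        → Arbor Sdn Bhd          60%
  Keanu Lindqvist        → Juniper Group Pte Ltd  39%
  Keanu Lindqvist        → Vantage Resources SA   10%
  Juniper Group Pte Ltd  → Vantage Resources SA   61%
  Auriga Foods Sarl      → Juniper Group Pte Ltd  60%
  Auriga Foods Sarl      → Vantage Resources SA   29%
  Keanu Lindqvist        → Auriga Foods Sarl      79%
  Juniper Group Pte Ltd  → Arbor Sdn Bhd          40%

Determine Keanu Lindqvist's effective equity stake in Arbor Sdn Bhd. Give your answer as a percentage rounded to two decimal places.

94.56%

Keanu reaches Arbor along 3 paths.
Direct stake: 60% = 60%.
Via Auriga → Juniper: 79% × 60% × 40% = 18.96%.
Via Juniper: 39% × 40% = 15.6%.
Total: 60% + 18.96% + 15.6% = 94.56%.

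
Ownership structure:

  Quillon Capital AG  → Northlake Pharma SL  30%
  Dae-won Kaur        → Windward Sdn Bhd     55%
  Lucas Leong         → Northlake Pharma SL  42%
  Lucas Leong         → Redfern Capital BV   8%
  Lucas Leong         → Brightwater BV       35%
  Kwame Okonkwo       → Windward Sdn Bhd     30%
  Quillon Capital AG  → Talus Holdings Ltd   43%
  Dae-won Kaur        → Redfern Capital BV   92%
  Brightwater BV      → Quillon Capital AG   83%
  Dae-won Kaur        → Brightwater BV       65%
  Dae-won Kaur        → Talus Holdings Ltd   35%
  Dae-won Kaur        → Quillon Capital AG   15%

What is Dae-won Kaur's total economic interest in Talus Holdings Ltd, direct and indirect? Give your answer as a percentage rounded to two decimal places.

Dae-won reaches Talus along 3 paths.
Direct stake: 35% = 35%.
Via Brightwater → Quillon: 65% × 83% × 43% = 23.1985%.
Via Quillon: 15% × 43% = 6.45%.
Total: 35% + 23.1985% + 6.45% = 64.6485%.
Rounded: 64.65%.

64.65%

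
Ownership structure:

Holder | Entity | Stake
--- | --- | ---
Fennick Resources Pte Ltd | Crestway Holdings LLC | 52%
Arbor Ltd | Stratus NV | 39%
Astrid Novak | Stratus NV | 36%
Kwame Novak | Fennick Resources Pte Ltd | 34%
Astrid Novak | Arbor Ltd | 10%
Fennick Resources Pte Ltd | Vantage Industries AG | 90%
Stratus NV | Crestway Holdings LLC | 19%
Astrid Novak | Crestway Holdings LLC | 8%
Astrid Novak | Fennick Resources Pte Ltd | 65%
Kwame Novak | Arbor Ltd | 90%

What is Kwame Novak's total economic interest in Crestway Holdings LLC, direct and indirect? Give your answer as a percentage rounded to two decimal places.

24.35%

Kwame reaches Crestway along 2 paths.
Via Fennick: 34% × 52% = 17.68%.
Via Arbor → Stratus: 90% × 39% × 19% = 6.669%.
Total: 17.68% + 6.669% = 24.349%.
Rounded: 24.35%.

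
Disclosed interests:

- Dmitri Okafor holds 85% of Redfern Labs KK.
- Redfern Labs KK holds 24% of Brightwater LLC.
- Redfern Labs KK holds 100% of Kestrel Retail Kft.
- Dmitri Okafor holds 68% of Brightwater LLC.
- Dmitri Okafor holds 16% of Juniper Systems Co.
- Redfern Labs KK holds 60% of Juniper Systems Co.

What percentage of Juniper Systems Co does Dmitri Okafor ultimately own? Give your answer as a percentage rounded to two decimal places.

Dmitri reaches Juniper along 2 paths.
Direct stake: 16% = 16%.
Via Redfern: 85% × 60% = 51%.
Total: 16% + 51% = 67%.
Rounded: 67.00%.

67.00%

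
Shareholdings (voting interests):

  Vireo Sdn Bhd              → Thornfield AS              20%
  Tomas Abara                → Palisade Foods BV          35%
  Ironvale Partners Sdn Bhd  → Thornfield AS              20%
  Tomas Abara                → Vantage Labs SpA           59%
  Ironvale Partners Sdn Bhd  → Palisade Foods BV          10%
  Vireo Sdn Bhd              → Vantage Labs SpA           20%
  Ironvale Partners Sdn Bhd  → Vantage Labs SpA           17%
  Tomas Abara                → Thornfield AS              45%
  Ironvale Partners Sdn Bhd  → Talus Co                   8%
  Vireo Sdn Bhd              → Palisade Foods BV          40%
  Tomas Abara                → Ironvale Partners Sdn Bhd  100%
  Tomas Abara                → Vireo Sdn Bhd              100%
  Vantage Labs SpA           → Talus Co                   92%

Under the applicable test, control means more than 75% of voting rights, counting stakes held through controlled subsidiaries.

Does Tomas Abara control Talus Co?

Tomas holds 100% of Ironvale, so Tomas controls Ironvale.
Tomas holds 100% of Vireo, so Tomas controls Vireo.
Tomas and Vireo and Ironvale together hold 59% + 20% + 17% = 96% of Vantage, so Tomas controls Vantage.
Vantage and Ironvale together hold 92% + 8% = 100% of Talus, so Tomas controls Talus.

Yes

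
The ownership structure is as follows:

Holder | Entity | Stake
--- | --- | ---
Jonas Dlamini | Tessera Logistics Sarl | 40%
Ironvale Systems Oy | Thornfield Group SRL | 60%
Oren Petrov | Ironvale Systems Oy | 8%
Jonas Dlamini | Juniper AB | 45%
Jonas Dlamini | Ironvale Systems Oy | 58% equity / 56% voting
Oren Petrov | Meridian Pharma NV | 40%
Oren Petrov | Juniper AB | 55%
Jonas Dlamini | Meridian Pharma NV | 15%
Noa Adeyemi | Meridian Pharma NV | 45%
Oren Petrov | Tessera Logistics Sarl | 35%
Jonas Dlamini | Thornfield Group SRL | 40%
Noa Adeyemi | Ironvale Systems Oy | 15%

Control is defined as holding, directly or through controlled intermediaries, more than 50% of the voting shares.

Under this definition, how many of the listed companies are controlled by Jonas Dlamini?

2

Jonas holds 56% of Ironvale, so Jonas controls Ironvale.
Ironvale and Jonas together hold 60% + 40% = 100% of Thornfield, so Jonas controls Thornfield.
No other company's threshold is met.
Jonas controls 2 companies.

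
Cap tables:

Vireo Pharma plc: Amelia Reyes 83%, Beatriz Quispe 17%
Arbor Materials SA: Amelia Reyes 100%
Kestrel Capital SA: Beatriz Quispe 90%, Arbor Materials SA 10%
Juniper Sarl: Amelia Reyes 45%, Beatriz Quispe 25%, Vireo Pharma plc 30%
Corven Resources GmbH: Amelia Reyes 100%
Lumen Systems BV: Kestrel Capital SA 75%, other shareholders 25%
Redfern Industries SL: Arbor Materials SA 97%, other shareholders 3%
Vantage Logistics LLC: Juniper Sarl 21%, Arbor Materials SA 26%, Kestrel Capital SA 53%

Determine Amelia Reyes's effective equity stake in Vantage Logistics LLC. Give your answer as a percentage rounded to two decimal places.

Amelia reaches Vantage along 4 paths.
Via Juniper: 45% × 21% = 9.45%.
Via Vireo → Juniper: 83% × 30% × 21% = 5.229%.
Via Arbor: 100% × 26% = 26%.
Via Arbor → Kestrel: 100% × 10% × 53% = 5.3%.
Total: 9.45% + 5.229% + 26% + 5.3% = 45.979%.
Rounded: 45.98%.

45.98%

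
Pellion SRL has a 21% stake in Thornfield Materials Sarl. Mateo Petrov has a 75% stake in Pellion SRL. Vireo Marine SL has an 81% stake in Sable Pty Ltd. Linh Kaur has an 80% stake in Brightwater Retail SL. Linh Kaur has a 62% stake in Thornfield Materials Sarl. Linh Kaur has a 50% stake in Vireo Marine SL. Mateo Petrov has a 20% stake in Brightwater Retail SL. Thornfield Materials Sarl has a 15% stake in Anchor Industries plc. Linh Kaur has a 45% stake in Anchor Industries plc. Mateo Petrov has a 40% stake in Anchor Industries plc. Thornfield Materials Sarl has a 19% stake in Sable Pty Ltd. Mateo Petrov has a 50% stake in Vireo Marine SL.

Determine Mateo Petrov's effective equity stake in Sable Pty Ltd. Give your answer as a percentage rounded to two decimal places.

Mateo reaches Sable along 2 paths.
Via Pellion → Thornfield: 75% × 21% × 19% = 2.9925%.
Via Vireo: 50% × 81% = 40.5%.
Total: 2.9925% + 40.5% = 43.4925%.
Rounded: 43.49%.

43.49%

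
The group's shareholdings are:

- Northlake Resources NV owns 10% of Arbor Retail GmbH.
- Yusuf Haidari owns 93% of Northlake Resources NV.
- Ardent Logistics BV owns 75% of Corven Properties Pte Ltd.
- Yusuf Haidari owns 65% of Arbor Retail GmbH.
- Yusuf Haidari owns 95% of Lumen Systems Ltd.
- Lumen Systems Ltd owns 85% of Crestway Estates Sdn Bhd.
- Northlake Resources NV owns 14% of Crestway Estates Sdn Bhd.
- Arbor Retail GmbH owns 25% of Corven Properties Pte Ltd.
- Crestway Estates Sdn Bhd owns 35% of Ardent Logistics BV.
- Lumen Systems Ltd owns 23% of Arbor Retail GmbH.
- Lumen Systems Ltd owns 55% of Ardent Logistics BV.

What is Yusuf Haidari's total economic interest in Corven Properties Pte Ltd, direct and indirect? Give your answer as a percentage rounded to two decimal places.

Yusuf reaches Corven along 6 paths.
Via Lumen → Ardent: 95% × 55% × 75% = 39.1875%.
Via Northlake → Crestway → Ardent: 93% × 14% × 35% × 75% = 3.41775%.
Via Lumen → Crestway → Ardent: 95% × 85% × 35% × 75% = 21.196875%.
Via Northlake → Arbor: 93% × 10% × 25% = 2.325%.
Via Lumen → Arbor: 95% × 23% × 25% = 5.4625%.
Via Arbor: 65% × 25% = 16.25%.
Total: 39.1875% + 3.41775% + 21.196875% + 2.325% + 5.4625% + 16.25% = 87.839625%.
Rounded: 87.84%.

87.84%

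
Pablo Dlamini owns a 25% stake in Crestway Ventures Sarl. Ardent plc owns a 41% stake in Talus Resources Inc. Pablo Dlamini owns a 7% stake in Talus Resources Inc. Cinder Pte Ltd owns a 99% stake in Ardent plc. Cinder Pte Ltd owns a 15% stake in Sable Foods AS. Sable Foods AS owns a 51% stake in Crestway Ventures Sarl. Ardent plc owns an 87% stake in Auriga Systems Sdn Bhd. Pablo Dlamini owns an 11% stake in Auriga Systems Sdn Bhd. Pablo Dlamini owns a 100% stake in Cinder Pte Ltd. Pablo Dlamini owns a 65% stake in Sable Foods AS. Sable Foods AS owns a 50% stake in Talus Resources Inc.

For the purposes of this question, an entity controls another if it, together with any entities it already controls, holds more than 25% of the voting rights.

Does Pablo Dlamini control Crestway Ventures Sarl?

Yes

Pablo holds 100% of Cinder, so Pablo controls Cinder.
Pablo and Cinder together hold 65% + 15% = 80% of Sable, so Pablo controls Sable.
Sable and Pablo together hold 51% + 25% = 76% of Crestway, so Pablo controls Crestway.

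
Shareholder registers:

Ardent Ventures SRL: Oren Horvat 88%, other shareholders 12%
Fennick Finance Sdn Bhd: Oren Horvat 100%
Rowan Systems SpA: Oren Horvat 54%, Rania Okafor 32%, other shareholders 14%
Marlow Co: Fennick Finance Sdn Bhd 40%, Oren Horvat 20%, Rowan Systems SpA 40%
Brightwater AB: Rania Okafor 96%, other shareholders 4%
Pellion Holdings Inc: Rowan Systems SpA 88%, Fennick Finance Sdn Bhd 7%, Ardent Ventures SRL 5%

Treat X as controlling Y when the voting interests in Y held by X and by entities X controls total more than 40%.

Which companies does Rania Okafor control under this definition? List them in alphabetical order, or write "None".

Rania holds 96% of Brightwater, so Rania controls Brightwater.
No other company's threshold is met.

Brightwater AB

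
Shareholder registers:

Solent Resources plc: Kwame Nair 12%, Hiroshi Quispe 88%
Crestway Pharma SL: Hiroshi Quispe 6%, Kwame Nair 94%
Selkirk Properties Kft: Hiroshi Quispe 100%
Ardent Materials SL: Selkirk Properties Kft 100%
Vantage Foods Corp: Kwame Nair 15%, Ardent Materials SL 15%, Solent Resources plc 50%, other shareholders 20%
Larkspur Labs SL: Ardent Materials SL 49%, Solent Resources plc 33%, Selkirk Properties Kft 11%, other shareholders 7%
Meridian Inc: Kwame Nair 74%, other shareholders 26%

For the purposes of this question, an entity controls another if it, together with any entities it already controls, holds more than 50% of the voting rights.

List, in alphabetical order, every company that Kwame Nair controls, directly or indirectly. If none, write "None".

Kwame holds 94% of Crestway, so Kwame controls Crestway.
Kwame holds 74% of Meridian, so Kwame controls Meridian.
No other company's threshold is met.

Crestway Pharma SL, Meridian Inc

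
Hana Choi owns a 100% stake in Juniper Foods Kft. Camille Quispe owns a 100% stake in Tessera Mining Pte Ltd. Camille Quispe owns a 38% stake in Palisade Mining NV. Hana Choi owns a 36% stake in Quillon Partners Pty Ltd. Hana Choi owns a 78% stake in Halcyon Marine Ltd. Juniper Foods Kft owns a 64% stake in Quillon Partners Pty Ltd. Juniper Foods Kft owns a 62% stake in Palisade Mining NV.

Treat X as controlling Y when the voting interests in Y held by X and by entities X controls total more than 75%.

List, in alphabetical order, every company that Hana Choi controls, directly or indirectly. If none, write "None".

Hana holds 100% of Juniper, so Hana controls Juniper.
Hana and Juniper together hold 36% + 64% = 100% of Quillon, so Hana controls Quillon.
Hana holds 78% of Halcyon, so Hana controls Halcyon.
No other company's threshold is met.

Halcyon Marine Ltd, Juniper Foods Kft, Quillon Partners Pty Ltd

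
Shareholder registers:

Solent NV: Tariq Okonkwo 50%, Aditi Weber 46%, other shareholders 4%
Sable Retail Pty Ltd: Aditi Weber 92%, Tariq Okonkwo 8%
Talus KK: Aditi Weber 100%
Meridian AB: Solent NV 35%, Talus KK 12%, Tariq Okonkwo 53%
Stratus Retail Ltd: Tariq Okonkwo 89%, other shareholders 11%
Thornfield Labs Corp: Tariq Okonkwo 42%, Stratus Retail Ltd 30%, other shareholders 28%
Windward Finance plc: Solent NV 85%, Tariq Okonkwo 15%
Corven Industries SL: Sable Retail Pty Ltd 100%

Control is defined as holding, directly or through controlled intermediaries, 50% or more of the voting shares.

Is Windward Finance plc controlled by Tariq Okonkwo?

Tariq holds 50% of Solent, so Tariq controls Solent.
Solent and Tariq together hold 85% + 15% = 100% of Windward, so Tariq controls Windward.

Yes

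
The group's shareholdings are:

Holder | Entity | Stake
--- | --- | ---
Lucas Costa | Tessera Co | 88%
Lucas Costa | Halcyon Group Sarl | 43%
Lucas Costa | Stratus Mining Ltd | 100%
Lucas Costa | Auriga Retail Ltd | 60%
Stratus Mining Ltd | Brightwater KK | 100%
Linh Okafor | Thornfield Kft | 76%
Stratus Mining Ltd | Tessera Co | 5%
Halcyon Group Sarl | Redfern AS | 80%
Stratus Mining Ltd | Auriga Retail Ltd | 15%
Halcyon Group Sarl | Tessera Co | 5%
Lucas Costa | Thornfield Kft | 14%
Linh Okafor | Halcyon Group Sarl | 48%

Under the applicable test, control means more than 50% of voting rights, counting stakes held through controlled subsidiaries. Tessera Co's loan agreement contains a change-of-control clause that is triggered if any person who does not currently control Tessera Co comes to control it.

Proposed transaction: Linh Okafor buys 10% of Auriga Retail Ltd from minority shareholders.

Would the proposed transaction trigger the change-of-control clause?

No

The purchase changes only Linh's holdings, so Linh is the only person who could newly come to control Tessera.
Linh holds 76% of Thornfield, so Linh controls Thornfield.
Neither Linh nor any entity Linh controls holds any voting interest in Tessera.
So before the transaction, Linh does not control Tessera.
After the purchase, Linh holds 10% of Auriga directly.
Linh's side now holds 10% of Auriga, not > 50%, so Linh still does not control Auriga.
After the transaction, neither Linh nor any entity Linh controls holds a voting interest in Tessera, so Linh still does not control it.
No new person acquires control, so the clause is not triggered.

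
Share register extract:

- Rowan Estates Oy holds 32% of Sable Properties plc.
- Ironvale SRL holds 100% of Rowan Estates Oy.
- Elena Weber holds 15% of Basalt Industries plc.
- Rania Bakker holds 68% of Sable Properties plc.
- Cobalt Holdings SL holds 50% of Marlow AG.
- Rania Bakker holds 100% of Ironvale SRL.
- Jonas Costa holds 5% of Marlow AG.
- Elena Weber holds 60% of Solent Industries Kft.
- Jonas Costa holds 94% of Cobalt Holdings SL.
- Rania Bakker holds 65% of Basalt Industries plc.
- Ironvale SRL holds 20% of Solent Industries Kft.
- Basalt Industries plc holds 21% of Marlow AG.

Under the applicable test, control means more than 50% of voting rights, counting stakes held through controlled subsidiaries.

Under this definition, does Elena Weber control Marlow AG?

No

Elena holds 60% of Solent, so Elena controls Solent.
Neither Elena nor any entity Elena controls holds any voting interest in Marlow.
So Elena does not control Marlow.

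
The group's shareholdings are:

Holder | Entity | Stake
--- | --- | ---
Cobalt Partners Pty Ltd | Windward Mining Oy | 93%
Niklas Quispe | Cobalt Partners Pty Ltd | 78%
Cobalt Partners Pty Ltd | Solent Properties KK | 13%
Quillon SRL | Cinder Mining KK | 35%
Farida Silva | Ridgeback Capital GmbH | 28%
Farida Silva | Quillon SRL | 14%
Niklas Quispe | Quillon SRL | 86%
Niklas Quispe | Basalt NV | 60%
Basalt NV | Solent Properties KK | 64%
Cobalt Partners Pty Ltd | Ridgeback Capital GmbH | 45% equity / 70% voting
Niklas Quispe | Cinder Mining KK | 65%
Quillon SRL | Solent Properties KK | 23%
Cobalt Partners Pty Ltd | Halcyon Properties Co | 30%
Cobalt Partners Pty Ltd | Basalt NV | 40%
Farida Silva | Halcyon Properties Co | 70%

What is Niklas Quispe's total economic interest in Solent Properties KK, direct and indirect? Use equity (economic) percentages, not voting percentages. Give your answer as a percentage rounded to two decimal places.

Niklas reaches Solent along 4 paths.
Via Cobalt → Basalt: 78% × 40% × 64% = 19.968%.
Via Basalt: 60% × 64% = 38.4%.
Via Cobalt: 78% × 13% = 10.14%.
Via Quillon: 86% × 23% = 19.78%.
Total: 19.968% + 38.4% + 10.14% + 19.78% = 88.288%.
Rounded: 88.29%.

88.29%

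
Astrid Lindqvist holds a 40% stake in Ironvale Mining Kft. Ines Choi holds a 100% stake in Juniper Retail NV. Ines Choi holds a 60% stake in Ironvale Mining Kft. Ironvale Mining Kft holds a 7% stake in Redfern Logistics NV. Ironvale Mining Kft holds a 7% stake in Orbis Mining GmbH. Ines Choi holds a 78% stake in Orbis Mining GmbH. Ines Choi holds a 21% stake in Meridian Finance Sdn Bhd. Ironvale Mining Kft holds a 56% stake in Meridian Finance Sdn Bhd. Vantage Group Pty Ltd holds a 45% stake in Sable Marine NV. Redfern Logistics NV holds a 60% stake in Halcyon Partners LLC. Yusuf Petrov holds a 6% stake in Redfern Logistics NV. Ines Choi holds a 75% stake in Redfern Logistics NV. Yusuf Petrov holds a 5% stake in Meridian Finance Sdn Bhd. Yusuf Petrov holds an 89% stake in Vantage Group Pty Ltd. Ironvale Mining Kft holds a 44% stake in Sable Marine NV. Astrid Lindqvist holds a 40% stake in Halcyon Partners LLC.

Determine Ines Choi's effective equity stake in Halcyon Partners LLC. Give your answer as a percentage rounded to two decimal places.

Ines reaches Halcyon along 2 paths.
Via Ironvale → Redfern: 60% × 7% × 60% = 2.52%.
Via Redfern: 75% × 60% = 45%.
Total: 2.52% + 45% = 47.52%.

47.52%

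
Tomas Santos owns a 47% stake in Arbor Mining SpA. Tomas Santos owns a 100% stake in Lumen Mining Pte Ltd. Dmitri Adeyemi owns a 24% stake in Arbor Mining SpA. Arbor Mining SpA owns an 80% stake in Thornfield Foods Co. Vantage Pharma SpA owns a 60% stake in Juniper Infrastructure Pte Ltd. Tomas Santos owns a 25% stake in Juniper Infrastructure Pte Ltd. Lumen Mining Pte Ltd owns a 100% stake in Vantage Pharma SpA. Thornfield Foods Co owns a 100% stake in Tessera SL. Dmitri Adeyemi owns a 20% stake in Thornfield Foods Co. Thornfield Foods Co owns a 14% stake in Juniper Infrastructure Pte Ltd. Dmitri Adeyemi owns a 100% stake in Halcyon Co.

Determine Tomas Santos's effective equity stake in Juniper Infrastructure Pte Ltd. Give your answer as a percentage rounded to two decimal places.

90.26%

Tomas reaches Juniper along 3 paths.
Direct stake: 25% = 25%.
Via Arbor → Thornfield: 47% × 80% × 14% = 5.264%.
Via Lumen → Vantage: 100% × 100% × 60% = 60%.
Total: 25% + 5.264% + 60% = 90.264%.
Rounded: 90.26%.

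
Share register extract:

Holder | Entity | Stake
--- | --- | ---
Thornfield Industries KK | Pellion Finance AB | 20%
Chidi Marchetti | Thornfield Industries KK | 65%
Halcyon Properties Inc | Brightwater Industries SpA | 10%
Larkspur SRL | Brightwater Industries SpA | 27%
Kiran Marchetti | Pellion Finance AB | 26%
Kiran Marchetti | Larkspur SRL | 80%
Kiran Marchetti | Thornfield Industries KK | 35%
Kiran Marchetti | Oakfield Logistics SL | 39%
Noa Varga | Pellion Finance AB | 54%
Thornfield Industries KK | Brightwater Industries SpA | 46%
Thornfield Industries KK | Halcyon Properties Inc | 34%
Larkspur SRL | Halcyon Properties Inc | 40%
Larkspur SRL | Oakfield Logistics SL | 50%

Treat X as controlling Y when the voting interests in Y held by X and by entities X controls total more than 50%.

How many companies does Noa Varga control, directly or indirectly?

1

Noa holds 54% of Pellion, so Noa controls Pellion.
No other company's threshold is met.
Noa controls 1 company.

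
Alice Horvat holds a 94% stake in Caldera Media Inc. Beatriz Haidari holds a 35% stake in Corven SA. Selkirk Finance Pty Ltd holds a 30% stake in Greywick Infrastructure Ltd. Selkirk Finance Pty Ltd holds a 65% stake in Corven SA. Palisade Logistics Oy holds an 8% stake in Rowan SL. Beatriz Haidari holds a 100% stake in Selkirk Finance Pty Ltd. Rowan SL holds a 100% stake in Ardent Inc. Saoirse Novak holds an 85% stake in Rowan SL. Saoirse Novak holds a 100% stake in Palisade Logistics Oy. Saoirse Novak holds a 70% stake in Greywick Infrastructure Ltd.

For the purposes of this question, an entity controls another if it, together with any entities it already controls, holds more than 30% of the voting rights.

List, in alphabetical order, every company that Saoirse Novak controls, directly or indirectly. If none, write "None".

Saoirse holds 100% of Palisade, so Saoirse controls Palisade.
Saoirse and Palisade together hold 85% + 8% = 93% of Rowan, so Saoirse controls Rowan.
Rowan holds 100% of Ardent, so Saoirse controls Ardent.
Saoirse holds 70% of Greywick, so Saoirse controls Greywick.
No other company's threshold is met.

Ardent Inc, Greywick Infrastructure Ltd, Palisade Logistics Oy, Rowan SL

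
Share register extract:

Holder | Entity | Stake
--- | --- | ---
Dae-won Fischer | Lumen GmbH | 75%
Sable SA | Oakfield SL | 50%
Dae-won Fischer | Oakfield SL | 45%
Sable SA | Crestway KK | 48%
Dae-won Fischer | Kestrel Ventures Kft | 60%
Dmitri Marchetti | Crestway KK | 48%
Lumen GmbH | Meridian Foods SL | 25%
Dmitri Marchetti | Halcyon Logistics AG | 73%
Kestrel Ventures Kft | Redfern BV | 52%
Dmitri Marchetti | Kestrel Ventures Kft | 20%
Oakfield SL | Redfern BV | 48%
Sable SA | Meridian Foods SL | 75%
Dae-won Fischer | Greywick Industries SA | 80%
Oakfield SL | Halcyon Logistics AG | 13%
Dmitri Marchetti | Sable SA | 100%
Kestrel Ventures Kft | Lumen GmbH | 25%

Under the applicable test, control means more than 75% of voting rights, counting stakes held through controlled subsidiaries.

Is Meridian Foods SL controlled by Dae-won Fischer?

No

Dae-won holds 80% of Greywick, so Dae-won controls Greywick.
Neither Dae-won nor any entity Dae-won controls holds any voting interest in Meridian.
So Dae-won does not control Meridian.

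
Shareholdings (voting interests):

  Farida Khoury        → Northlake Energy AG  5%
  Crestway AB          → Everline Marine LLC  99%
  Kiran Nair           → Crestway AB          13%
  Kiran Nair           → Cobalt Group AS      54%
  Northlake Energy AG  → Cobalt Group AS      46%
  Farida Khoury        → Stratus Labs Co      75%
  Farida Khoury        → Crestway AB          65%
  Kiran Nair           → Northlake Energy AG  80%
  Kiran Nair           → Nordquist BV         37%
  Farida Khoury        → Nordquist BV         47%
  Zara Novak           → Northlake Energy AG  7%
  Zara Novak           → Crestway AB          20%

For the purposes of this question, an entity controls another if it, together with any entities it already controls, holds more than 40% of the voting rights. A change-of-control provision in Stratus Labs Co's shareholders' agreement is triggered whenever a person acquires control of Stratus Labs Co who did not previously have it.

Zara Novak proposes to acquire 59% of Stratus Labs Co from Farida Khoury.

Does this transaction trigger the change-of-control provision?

The purchase adds only to Zara's holdings (Farida's stake shrinks), so Zara is the only person who could newly come to control Stratus.
Zara's largest direct stake is 20% in Crestway, which does not meet the threshold, so Zara controls no company.
Neither Zara nor any entity Zara controls holds any voting interest in Stratus.
So before the transaction, Zara does not control Stratus.
After the purchase, Zara holds 59% of Stratus directly, and Farida's stake falls to 16%.
Zara holds 59% of Stratus, so Zara controls Stratus.
Zara did not control Stratus before and does after, so the clause is triggered.

Yes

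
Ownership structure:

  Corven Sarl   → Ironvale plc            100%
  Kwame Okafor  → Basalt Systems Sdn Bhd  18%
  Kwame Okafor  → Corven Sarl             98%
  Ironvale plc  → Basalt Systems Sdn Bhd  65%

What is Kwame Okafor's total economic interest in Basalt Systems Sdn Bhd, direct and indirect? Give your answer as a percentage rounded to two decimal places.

81.70%

Kwame reaches Basalt along 2 paths.
Via Corven → Ironvale: 98% × 100% × 65% = 63.7%.
Direct stake: 18% = 18%.
Total: 63.7% + 18% = 81.7%.
Rounded: 81.70%.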